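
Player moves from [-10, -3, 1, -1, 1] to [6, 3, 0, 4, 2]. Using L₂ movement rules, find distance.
17.8606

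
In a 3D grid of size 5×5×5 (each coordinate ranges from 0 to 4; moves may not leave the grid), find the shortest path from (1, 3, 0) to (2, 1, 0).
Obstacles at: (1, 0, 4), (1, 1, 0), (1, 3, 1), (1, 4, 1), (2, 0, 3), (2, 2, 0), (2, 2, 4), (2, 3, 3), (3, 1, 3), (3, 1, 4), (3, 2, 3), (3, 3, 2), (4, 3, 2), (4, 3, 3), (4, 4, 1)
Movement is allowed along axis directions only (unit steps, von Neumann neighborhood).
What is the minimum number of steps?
5
(one shortest path: (1, 3, 0) → (2, 3, 0) → (3, 3, 0) → (3, 2, 0) → (3, 1, 0) → (2, 1, 0))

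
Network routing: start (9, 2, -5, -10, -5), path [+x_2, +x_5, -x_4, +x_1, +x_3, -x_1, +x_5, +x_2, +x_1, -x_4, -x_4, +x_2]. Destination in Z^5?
(10, 5, -4, -13, -3)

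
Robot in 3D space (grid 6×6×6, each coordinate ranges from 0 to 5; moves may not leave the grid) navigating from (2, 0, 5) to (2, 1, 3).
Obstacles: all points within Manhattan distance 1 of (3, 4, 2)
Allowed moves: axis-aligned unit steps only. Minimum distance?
3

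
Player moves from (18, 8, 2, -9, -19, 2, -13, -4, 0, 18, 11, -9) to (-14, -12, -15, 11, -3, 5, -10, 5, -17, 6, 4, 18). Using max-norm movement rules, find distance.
32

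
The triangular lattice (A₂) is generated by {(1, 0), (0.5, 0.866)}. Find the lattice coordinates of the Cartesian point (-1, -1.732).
-2b₂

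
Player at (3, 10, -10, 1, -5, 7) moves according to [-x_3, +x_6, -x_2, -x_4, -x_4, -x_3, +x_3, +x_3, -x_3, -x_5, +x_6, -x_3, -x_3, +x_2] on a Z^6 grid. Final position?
(3, 10, -13, -1, -6, 9)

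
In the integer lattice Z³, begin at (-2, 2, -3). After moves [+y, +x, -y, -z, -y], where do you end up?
(-1, 1, -4)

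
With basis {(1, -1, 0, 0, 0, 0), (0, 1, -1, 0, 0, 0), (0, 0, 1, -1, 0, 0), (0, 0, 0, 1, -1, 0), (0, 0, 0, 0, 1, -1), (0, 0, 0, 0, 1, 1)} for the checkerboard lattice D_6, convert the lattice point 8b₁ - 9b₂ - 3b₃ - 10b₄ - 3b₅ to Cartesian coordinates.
(8, -17, 6, -7, 7, 3)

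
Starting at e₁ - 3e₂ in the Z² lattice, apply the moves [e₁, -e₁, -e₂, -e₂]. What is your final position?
(1, -5)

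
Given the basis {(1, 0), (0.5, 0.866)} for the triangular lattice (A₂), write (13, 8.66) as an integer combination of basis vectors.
8b₁ + 10b₂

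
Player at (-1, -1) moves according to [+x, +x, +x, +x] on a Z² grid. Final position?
(3, -1)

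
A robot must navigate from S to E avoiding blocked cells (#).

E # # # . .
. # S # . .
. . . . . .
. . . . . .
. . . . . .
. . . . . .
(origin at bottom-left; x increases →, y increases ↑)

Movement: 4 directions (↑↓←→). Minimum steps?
5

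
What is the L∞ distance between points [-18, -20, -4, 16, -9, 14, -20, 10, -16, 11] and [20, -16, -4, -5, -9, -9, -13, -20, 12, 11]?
38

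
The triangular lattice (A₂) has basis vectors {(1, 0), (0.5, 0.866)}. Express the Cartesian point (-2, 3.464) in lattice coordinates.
-4b₁ + 4b₂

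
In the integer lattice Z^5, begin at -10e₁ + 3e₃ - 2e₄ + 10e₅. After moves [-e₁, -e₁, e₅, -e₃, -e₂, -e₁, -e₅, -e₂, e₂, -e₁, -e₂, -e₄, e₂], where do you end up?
(-14, -1, 2, -3, 10)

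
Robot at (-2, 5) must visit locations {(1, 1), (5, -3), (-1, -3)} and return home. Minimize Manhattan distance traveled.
30
(one optimal route: (-2, 5) → (1, 1) → (5, -3) → (-1, -3) → (-2, 5))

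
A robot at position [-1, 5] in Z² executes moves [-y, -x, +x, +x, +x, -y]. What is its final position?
(1, 3)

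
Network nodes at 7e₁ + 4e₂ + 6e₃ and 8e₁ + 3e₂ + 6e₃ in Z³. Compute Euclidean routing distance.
1.41421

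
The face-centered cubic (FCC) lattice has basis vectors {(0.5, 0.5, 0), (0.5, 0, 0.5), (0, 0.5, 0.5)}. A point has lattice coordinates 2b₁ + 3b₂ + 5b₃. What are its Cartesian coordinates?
(2.5, 3.5, 4)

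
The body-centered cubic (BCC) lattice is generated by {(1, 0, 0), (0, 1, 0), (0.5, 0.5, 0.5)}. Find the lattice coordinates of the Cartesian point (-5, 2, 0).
-5b₁ + 2b₂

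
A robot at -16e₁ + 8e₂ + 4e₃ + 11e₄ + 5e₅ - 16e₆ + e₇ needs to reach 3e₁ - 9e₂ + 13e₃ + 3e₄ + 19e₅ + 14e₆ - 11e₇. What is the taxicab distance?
109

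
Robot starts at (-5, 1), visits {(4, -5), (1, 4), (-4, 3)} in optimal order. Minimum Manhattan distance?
21
(one optimal route: (-5, 1) → (-4, 3) → (1, 4) → (4, -5))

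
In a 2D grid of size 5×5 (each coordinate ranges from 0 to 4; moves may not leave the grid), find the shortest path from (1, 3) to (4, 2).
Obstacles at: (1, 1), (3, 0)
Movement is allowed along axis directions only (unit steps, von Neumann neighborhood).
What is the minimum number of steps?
4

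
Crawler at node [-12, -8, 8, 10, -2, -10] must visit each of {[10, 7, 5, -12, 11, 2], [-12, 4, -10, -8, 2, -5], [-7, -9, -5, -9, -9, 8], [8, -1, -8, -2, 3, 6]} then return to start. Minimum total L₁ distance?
272
(one optimal route: (-12, -8, 8, 10, -2, -10) → (-12, 4, -10, -8, 2, -5) → (10, 7, 5, -12, 11, 2) → (8, -1, -8, -2, 3, 6) → (-7, -9, -5, -9, -9, 8) → (-12, -8, 8, 10, -2, -10))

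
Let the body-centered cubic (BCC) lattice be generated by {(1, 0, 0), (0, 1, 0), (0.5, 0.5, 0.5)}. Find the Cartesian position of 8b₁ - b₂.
(8, -1, 0)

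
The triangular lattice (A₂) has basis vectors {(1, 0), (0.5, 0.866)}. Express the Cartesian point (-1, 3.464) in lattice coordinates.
-3b₁ + 4b₂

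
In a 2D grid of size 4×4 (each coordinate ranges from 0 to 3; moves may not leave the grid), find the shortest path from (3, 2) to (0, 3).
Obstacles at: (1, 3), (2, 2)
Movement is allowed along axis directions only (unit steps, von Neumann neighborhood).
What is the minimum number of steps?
6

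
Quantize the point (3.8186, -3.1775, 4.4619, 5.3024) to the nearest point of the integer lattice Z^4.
(4, -3, 4, 5)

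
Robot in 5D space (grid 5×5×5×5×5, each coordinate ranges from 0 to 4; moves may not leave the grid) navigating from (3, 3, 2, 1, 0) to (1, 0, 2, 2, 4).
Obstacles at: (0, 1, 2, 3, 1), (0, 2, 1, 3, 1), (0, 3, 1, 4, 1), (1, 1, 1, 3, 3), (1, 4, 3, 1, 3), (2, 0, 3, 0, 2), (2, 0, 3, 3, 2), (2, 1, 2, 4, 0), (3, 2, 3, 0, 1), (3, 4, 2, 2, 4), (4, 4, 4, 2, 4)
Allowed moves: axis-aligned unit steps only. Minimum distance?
10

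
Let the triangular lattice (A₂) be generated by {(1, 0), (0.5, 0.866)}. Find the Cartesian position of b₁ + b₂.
(1.5, 0.866)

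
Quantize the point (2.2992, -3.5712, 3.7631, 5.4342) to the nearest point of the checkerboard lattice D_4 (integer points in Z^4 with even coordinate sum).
(2, -4, 4, 6)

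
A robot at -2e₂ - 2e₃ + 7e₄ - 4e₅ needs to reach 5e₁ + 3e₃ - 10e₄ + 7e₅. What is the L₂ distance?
21.5407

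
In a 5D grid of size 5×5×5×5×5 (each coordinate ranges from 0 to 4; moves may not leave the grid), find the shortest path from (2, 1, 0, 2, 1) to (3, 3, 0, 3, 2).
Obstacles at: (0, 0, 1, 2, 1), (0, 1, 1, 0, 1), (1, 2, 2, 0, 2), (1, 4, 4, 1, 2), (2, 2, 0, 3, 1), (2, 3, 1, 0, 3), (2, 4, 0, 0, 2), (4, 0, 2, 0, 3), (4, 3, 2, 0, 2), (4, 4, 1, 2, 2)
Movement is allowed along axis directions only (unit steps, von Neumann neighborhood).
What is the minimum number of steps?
5
(one shortest path: (2, 1, 0, 2, 1) → (3, 1, 0, 2, 1) → (3, 2, 0, 2, 1) → (3, 3, 0, 2, 1) → (3, 3, 0, 3, 1) → (3, 3, 0, 3, 2))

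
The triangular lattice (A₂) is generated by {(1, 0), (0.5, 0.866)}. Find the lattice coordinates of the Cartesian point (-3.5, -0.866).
-3b₁ - b₂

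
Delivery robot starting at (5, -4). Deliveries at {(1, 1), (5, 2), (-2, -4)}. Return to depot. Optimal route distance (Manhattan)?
26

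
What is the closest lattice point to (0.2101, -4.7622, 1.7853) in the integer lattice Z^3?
(0, -5, 2)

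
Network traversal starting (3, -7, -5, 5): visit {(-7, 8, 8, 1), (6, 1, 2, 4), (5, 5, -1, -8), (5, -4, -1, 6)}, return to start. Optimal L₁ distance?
114
(one optimal route: (3, -7, -5, 5) → (6, 1, 2, 4) → (-7, 8, 8, 1) → (5, 5, -1, -8) → (5, -4, -1, 6) → (3, -7, -5, 5))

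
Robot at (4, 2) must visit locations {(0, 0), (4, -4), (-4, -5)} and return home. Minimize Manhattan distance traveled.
30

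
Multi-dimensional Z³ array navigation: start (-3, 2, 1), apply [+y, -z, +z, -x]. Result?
(-4, 3, 1)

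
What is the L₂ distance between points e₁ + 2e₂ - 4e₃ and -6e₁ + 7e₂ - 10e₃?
10.4881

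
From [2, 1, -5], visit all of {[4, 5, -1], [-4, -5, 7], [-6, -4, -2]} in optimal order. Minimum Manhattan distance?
42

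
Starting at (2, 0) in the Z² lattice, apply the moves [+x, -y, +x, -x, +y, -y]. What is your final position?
(3, -1)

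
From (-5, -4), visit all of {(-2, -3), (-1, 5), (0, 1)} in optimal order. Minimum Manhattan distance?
15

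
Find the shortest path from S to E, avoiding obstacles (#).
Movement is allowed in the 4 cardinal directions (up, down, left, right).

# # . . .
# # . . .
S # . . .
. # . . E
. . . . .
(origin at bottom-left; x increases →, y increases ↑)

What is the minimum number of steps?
7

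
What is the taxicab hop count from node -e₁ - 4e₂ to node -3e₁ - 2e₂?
4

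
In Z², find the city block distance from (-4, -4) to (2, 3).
13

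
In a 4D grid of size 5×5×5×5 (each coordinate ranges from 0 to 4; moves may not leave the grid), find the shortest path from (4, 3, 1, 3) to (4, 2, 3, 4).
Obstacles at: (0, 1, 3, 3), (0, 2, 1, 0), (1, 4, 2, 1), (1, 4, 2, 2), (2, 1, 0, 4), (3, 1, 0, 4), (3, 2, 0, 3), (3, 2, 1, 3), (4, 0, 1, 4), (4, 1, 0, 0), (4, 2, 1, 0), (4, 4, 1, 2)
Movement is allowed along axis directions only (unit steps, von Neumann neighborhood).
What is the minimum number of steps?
4
(one shortest path: (4, 3, 1, 3) → (4, 2, 1, 3) → (4, 2, 2, 3) → (4, 2, 3, 3) → (4, 2, 3, 4))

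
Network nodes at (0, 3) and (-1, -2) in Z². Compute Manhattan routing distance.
6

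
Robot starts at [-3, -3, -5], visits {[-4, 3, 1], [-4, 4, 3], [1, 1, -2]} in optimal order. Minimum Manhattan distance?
24
(one optimal route: (-3, -3, -5) → (1, 1, -2) → (-4, 3, 1) → (-4, 4, 3))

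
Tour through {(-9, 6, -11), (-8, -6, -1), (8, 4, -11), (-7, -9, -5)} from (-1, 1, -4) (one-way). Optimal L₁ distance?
67
(one optimal route: (-1, 1, -4) → (-8, -6, -1) → (-7, -9, -5) → (-9, 6, -11) → (8, 4, -11))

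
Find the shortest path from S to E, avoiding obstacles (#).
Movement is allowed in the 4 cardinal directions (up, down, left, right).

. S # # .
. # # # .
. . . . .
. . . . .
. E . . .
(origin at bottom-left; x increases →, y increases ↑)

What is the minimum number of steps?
6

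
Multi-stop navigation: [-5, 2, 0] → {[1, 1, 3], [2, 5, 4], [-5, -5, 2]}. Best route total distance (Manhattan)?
28
(one optimal route: (-5, 2, 0) → (-5, -5, 2) → (1, 1, 3) → (2, 5, 4))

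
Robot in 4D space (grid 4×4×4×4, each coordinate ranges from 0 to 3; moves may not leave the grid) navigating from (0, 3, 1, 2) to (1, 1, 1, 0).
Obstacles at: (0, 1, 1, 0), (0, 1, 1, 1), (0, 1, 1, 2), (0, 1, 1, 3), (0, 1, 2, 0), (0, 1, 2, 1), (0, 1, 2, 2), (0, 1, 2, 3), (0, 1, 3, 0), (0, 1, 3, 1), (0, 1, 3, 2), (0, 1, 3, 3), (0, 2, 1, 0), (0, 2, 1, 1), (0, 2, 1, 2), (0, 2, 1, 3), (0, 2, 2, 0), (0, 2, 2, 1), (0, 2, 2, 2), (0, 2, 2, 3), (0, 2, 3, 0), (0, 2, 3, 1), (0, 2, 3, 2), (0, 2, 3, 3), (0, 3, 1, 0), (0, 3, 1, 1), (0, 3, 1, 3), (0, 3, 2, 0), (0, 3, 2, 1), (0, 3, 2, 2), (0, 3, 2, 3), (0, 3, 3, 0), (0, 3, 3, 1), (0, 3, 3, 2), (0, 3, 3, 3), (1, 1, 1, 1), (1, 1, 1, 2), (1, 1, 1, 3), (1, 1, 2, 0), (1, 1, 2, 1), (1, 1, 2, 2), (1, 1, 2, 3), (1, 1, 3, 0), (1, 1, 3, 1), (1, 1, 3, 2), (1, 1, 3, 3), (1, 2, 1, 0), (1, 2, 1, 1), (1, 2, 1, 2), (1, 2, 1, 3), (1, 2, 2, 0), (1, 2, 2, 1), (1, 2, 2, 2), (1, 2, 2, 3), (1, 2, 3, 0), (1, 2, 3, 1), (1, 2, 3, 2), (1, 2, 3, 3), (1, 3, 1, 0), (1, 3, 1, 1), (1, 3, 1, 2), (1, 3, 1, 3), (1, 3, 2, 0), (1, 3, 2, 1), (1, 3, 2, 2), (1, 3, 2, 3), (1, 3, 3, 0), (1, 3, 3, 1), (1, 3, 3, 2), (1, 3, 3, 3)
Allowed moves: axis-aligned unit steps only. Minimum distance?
7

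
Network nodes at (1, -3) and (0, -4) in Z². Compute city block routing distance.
2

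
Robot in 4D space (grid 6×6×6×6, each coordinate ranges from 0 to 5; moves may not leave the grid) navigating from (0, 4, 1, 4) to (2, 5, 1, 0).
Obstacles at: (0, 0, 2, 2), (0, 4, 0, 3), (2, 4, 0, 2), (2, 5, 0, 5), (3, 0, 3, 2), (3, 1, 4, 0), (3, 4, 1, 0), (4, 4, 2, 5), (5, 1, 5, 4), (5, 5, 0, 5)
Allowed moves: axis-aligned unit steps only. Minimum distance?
7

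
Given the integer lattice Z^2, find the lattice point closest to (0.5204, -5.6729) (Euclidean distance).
(1, -6)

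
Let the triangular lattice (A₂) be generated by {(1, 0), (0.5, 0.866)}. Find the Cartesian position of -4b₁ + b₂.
(-3.5, 0.866)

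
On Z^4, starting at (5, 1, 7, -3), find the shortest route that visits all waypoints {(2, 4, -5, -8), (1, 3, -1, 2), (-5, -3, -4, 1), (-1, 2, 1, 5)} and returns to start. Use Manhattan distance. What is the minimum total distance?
92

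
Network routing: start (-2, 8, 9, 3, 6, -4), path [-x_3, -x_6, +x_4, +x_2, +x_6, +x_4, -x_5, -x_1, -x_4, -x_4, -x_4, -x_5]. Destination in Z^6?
(-3, 9, 8, 2, 4, -4)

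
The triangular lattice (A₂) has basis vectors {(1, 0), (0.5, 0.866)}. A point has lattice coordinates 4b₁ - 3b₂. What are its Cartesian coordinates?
(2.5, -2.598)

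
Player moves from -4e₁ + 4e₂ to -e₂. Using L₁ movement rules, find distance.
9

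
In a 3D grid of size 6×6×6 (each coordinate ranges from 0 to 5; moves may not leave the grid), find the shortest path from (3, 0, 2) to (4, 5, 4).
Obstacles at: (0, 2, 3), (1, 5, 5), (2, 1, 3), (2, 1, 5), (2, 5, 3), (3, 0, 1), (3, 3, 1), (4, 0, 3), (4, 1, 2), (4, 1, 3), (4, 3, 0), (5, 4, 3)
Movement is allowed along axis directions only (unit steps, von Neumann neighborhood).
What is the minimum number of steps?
8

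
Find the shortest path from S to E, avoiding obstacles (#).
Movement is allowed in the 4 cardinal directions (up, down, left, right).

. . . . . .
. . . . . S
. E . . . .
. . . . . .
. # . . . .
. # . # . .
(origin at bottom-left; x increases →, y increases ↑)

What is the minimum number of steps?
5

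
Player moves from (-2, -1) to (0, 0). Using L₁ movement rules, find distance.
3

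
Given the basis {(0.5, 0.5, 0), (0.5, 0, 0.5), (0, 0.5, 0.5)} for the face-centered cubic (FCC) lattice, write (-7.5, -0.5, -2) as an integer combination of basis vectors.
-6b₁ - 9b₂ + 5b₃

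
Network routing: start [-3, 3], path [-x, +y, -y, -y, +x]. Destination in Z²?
(-3, 2)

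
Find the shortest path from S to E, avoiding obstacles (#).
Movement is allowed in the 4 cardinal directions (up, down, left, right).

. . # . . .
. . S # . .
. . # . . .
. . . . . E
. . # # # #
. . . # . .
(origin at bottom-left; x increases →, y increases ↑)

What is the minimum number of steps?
7
(one shortest path: (2, 4) → (1, 4) → (1, 3) → (1, 2) → (2, 2) → (3, 2) → (4, 2) → (5, 2))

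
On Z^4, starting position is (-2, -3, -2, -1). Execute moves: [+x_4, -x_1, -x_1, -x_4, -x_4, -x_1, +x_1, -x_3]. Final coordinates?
(-4, -3, -3, -2)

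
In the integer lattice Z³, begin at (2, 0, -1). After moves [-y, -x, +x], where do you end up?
(2, -1, -1)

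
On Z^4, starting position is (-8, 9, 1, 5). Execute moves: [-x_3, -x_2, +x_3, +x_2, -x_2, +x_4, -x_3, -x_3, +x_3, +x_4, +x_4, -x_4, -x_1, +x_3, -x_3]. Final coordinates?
(-9, 8, 0, 7)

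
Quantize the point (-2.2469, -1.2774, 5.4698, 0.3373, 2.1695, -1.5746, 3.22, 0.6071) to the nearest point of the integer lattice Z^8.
(-2, -1, 5, 0, 2, -2, 3, 1)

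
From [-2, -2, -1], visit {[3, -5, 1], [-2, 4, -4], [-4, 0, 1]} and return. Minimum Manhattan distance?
42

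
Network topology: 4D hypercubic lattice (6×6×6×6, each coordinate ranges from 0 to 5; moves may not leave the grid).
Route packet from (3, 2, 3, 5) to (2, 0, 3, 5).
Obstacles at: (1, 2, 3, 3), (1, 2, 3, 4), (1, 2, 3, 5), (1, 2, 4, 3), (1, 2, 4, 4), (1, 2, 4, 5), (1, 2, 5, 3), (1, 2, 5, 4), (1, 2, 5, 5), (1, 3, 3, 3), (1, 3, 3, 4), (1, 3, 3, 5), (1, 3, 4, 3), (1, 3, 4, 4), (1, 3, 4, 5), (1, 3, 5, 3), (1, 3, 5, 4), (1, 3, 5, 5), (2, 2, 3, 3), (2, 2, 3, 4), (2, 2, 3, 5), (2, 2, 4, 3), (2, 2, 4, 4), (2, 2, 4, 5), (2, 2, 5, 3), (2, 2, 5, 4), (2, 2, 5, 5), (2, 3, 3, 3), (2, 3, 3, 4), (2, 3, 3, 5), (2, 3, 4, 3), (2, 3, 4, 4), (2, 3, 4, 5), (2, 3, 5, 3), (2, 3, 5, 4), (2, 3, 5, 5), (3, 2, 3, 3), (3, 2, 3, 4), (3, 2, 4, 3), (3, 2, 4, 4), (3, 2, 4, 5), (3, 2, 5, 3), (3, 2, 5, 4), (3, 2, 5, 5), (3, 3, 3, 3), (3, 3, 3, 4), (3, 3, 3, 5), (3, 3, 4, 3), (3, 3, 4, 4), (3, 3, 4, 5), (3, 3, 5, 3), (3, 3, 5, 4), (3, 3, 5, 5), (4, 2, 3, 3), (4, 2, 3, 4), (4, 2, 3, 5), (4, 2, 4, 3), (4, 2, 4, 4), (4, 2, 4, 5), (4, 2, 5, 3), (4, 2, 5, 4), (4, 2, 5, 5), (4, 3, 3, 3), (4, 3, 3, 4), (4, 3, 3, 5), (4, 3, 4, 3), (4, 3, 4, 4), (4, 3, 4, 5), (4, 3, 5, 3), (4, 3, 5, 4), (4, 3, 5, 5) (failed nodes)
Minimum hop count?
3
(one shortest path: (3, 2, 3, 5) → (3, 1, 3, 5) → (2, 1, 3, 5) → (2, 0, 3, 5))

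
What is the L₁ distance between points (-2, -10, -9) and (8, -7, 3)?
25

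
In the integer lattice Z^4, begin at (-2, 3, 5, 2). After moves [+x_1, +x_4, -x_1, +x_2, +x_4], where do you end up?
(-2, 4, 5, 4)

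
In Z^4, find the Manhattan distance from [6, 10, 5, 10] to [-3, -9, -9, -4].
56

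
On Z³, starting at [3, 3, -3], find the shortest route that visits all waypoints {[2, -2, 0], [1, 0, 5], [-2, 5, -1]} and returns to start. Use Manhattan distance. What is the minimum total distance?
40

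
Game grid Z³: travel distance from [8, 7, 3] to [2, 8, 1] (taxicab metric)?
9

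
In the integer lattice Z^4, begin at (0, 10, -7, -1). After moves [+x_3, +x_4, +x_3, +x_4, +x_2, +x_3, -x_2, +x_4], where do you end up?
(0, 10, -4, 2)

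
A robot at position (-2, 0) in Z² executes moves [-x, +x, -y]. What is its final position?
(-2, -1)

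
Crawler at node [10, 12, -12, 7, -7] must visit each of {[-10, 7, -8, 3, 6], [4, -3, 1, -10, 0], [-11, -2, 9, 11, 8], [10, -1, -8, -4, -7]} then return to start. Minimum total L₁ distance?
194
(one optimal route: (10, 12, -12, 7, -7) → (-10, 7, -8, 3, 6) → (-11, -2, 9, 11, 8) → (4, -3, 1, -10, 0) → (10, -1, -8, -4, -7) → (10, 12, -12, 7, -7))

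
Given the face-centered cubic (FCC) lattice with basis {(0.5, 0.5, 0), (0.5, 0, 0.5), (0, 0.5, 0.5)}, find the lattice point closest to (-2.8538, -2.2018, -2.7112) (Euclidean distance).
(-3, -2, -3)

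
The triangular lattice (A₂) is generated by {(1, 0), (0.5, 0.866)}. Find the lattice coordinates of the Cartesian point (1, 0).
b₁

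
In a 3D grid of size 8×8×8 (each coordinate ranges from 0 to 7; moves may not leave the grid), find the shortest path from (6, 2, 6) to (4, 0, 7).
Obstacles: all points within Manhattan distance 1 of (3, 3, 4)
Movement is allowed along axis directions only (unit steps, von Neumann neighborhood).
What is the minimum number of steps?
5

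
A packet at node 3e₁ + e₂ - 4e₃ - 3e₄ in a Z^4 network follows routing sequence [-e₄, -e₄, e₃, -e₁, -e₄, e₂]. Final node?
(2, 2, -3, -6)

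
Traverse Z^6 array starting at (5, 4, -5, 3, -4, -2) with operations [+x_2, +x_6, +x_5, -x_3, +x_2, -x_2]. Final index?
(5, 5, -6, 3, -3, -1)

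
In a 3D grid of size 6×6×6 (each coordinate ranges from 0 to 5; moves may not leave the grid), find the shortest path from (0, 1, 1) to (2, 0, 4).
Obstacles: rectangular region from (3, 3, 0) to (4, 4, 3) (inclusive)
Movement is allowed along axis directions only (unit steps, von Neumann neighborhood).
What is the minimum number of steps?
6
(one shortest path: (0, 1, 1) → (1, 1, 1) → (2, 1, 1) → (2, 0, 1) → (2, 0, 2) → (2, 0, 3) → (2, 0, 4))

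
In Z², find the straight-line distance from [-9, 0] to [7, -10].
18.868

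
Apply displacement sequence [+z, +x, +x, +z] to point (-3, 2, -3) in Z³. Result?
(-1, 2, -1)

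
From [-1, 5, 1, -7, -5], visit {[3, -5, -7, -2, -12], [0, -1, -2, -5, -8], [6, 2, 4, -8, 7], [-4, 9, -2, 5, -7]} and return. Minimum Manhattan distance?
140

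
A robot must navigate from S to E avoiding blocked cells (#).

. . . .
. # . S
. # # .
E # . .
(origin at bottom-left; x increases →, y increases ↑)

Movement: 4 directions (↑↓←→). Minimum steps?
7
(one shortest path: (3, 2) → (2, 2) → (2, 3) → (1, 3) → (0, 3) → (0, 2) → (0, 1) → (0, 0))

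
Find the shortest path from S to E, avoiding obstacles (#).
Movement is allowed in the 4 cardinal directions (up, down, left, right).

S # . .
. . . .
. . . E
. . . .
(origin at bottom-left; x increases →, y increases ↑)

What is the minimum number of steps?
5
(one shortest path: (0, 3) → (0, 2) → (1, 2) → (2, 2) → (3, 2) → (3, 1))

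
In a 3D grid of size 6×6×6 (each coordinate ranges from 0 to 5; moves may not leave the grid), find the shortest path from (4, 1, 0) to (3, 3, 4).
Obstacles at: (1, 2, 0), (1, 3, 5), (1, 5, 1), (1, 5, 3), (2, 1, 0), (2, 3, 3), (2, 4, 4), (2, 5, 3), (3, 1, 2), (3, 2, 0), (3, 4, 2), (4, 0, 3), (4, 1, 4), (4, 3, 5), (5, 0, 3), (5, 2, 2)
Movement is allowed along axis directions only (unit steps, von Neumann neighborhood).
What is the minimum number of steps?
7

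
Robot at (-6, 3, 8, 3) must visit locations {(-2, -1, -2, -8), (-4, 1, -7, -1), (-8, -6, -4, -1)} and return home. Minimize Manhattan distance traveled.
86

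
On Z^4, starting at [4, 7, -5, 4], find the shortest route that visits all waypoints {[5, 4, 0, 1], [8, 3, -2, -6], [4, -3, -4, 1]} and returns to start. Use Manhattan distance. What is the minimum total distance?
58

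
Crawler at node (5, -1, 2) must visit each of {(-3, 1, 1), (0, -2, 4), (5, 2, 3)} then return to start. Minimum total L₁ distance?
32
(one optimal route: (5, -1, 2) → (0, -2, 4) → (-3, 1, 1) → (5, 2, 3) → (5, -1, 2))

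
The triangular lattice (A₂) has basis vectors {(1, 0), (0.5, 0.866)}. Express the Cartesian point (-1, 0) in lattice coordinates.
-b₁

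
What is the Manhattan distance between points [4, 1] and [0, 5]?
8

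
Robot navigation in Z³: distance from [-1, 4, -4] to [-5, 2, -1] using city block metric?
9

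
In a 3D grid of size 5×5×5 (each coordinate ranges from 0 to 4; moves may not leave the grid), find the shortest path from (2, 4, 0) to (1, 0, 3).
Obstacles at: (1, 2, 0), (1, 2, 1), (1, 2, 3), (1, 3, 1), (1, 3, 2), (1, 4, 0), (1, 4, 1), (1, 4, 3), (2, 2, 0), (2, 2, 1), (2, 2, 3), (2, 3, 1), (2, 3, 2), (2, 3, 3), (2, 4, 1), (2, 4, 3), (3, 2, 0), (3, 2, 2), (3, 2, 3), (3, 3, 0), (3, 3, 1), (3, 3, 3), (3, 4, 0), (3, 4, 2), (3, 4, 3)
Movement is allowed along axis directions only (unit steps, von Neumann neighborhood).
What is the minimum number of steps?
10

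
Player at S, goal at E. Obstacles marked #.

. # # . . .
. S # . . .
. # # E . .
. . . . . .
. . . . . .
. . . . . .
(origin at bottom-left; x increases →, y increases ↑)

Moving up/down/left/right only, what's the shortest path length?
7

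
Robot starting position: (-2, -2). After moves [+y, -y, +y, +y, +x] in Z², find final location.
(-1, 0)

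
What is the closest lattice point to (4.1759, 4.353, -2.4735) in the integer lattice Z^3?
(4, 4, -2)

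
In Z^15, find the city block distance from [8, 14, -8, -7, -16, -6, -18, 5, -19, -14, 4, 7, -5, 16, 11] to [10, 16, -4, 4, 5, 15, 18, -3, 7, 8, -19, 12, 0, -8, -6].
227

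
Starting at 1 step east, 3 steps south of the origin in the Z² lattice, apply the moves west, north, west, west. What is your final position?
(-2, -2)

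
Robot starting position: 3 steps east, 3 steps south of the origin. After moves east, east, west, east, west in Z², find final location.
(4, -3)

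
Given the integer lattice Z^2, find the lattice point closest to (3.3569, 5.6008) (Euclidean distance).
(3, 6)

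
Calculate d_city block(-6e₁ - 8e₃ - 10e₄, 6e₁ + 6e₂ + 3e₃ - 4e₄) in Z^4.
35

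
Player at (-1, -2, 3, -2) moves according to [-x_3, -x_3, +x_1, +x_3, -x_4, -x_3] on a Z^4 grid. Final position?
(0, -2, 1, -3)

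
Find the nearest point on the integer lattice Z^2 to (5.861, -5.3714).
(6, -5)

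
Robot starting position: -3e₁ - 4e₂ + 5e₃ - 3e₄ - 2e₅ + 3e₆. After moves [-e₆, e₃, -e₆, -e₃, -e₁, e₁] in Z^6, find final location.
(-3, -4, 5, -3, -2, 1)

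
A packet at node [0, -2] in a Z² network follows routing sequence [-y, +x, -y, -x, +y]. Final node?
(0, -3)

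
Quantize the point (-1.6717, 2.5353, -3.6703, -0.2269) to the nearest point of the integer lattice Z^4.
(-2, 3, -4, 0)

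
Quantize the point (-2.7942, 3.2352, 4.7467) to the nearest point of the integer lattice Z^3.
(-3, 3, 5)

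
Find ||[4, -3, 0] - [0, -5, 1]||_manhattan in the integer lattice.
7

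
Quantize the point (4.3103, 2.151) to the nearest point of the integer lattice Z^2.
(4, 2)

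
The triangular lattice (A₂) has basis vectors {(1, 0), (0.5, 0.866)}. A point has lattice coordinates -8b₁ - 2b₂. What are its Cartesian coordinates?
(-9, -1.732)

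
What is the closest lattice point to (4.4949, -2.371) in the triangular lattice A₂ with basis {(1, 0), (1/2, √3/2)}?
(4.5, -2.598)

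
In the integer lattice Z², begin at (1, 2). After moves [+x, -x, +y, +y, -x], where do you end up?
(0, 4)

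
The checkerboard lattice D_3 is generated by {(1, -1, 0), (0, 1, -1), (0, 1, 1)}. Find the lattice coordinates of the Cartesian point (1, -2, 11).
b₁ - 6b₂ + 5b₃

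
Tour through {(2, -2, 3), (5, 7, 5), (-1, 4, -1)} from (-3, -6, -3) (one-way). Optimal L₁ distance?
41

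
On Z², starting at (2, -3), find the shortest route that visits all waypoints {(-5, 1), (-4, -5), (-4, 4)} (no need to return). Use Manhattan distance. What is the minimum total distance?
19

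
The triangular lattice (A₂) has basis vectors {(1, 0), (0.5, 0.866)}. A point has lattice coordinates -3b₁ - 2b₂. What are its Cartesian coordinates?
(-4, -1.732)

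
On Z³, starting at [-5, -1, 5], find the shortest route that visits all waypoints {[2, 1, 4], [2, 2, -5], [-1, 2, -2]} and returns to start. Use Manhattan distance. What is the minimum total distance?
40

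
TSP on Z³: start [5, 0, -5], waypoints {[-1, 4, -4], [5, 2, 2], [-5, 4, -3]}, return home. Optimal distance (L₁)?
42
(one optimal route: (5, 0, -5) → (-1, 4, -4) → (-5, 4, -3) → (5, 2, 2) → (5, 0, -5))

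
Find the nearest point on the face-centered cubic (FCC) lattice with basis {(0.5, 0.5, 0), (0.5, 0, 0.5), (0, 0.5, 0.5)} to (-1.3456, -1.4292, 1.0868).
(-1.5, -1.5, 1)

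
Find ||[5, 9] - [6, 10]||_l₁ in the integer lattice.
2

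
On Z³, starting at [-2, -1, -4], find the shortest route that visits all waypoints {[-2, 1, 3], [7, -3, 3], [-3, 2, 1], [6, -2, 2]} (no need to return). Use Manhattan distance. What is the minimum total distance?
28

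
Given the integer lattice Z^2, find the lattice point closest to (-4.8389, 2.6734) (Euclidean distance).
(-5, 3)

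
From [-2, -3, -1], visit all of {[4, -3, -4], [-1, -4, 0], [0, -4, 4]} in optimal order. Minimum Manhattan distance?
21
(one optimal route: (-2, -3, -1) → (-1, -4, 0) → (0, -4, 4) → (4, -3, -4))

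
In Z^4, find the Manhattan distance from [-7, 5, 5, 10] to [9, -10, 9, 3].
42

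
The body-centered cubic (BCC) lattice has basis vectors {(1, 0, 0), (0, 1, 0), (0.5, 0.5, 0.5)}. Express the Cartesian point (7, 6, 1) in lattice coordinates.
6b₁ + 5b₂ + 2b₃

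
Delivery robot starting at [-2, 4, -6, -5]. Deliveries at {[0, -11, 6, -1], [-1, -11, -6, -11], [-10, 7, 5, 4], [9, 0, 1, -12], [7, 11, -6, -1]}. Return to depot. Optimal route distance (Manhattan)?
168
(one optimal route: (-2, 4, -6, -5) → (-10, 7, 5, 4) → (0, -11, 6, -1) → (-1, -11, -6, -11) → (9, 0, 1, -12) → (7, 11, -6, -1) → (-2, 4, -6, -5))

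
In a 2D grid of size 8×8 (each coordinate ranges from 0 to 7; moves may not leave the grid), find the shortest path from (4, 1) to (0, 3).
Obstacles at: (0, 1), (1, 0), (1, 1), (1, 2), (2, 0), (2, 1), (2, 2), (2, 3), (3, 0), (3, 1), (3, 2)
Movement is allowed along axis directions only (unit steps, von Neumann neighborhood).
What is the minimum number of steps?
8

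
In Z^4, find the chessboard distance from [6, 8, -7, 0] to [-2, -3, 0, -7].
11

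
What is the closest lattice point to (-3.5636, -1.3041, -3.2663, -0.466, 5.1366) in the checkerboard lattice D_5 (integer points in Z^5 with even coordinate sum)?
(-4, -1, -3, -1, 5)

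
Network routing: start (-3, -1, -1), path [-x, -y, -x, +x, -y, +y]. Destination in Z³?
(-4, -2, -1)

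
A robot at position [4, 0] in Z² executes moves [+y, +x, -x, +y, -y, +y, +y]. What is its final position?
(4, 3)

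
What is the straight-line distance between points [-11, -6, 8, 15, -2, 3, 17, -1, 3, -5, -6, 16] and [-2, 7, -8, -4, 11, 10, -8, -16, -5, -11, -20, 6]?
48.2804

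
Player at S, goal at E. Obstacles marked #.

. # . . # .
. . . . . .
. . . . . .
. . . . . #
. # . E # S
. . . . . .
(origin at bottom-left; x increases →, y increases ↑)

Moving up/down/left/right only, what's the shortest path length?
4
(one shortest path: (5, 1) → (5, 0) → (4, 0) → (3, 0) → (3, 1))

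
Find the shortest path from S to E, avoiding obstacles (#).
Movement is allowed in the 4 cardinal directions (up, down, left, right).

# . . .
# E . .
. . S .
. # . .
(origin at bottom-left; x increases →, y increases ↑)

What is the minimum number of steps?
2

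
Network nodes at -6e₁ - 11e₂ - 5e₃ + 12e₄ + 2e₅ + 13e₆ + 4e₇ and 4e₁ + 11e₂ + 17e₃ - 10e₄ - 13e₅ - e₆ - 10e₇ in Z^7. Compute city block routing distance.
119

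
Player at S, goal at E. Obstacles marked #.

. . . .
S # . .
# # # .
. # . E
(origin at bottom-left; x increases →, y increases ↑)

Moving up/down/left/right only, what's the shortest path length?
7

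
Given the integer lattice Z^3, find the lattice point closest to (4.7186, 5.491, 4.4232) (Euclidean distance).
(5, 5, 4)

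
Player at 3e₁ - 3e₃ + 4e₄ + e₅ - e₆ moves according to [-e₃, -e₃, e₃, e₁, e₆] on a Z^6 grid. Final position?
(4, 0, -4, 4, 1, 0)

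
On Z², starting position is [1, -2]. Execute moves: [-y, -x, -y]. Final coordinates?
(0, -4)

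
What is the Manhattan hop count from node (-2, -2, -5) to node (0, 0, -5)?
4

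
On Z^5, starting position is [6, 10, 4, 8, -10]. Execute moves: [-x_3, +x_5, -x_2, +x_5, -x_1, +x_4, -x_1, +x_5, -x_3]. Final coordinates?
(4, 9, 2, 9, -7)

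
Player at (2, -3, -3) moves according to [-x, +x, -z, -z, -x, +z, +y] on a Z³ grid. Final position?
(1, -2, -4)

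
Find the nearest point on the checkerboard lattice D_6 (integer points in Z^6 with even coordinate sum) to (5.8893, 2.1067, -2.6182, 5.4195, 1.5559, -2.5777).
(6, 2, -3, 5, 1, -3)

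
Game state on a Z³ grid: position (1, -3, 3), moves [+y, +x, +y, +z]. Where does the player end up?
(2, -1, 4)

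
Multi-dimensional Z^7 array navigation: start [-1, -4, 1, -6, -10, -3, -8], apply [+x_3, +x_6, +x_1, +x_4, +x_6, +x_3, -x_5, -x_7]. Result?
(0, -4, 3, -5, -11, -1, -9)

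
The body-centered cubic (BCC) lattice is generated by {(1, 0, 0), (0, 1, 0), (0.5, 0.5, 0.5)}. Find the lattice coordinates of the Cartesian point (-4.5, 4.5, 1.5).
-6b₁ + 3b₂ + 3b₃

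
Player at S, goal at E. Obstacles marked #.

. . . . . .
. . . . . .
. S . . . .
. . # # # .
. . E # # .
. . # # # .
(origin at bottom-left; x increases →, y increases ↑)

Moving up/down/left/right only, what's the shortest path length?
3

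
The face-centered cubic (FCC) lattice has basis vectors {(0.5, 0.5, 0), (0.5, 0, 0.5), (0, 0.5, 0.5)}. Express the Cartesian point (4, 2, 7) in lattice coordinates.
-b₁ + 9b₂ + 5b₃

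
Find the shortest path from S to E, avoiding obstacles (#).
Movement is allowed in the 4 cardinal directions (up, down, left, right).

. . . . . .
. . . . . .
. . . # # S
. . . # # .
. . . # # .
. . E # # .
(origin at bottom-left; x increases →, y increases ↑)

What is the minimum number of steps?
8
(one shortest path: (5, 3) → (5, 4) → (4, 4) → (3, 4) → (2, 4) → (2, 3) → (2, 2) → (2, 1) → (2, 0))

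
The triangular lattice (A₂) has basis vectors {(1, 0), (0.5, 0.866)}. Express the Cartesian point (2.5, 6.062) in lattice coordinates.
-b₁ + 7b₂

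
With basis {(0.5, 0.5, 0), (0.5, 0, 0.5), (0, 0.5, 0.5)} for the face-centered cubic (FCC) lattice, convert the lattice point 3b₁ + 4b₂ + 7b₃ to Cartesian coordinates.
(3.5, 5, 5.5)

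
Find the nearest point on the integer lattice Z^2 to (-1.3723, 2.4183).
(-1, 2)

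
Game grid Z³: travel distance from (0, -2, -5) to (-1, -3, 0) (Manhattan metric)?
7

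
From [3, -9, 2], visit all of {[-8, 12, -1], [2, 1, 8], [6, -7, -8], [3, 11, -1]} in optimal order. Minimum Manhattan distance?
75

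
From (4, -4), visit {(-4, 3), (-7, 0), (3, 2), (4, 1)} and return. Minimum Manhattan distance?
36
(one optimal route: (4, -4) → (-7, 0) → (-4, 3) → (3, 2) → (4, 1) → (4, -4))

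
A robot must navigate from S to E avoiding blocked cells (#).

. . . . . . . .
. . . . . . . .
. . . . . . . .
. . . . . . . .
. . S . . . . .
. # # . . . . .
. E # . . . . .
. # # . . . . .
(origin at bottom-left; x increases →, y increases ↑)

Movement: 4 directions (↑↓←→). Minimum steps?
5
(one shortest path: (2, 3) → (1, 3) → (0, 3) → (0, 2) → (0, 1) → (1, 1))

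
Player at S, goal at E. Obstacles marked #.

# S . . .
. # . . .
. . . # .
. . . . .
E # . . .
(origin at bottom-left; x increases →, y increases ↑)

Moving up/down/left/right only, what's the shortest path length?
7
(one shortest path: (1, 4) → (2, 4) → (2, 3) → (2, 2) → (1, 2) → (0, 2) → (0, 1) → (0, 0))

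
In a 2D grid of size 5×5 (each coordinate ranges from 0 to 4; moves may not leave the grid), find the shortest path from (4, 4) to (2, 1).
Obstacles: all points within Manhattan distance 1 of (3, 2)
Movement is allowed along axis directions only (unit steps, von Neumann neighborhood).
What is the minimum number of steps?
7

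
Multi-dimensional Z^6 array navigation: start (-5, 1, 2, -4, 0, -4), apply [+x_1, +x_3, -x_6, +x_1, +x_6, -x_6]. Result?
(-3, 1, 3, -4, 0, -5)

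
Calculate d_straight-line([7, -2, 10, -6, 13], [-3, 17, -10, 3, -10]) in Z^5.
38.3536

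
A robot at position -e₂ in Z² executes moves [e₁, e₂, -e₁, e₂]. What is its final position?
(0, 1)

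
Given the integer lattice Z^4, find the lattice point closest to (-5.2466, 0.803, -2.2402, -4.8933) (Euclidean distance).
(-5, 1, -2, -5)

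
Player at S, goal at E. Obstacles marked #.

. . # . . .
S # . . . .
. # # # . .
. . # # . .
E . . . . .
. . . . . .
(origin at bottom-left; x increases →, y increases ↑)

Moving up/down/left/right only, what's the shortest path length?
3
(one shortest path: (0, 4) → (0, 3) → (0, 2) → (0, 1))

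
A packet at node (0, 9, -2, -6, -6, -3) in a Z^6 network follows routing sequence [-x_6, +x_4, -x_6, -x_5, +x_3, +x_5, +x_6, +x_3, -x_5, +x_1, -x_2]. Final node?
(1, 8, 0, -5, -7, -4)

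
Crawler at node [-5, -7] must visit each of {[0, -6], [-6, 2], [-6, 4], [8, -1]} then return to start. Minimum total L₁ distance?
50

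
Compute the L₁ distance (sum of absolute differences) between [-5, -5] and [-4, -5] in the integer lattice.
1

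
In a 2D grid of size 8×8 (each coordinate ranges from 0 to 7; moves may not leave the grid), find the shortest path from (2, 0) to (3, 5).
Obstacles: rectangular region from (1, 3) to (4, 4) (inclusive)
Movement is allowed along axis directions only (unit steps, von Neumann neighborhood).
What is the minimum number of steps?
10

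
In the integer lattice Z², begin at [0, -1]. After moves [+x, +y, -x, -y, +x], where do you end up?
(1, -1)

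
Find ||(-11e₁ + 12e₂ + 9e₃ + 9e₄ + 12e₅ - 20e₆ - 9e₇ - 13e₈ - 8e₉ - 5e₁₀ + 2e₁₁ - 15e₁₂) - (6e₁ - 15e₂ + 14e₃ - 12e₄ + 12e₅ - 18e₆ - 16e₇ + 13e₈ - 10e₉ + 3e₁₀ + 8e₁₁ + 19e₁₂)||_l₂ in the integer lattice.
58.9322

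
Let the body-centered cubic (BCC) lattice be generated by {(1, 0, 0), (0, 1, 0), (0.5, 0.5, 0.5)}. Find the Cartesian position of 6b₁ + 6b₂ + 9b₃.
(10.5, 10.5, 4.5)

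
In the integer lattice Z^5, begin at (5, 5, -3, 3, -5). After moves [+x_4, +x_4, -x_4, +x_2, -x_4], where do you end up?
(5, 6, -3, 3, -5)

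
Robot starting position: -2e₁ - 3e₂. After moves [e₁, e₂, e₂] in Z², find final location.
(-1, -1)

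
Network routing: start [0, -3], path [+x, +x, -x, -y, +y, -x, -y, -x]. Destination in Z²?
(-1, -4)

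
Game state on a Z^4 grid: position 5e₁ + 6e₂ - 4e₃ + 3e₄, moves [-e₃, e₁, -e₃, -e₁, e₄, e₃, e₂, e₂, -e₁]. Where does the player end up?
(4, 8, -5, 4)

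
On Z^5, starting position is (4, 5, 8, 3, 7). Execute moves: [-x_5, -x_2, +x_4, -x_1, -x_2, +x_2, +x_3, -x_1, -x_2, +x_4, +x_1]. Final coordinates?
(3, 3, 9, 5, 6)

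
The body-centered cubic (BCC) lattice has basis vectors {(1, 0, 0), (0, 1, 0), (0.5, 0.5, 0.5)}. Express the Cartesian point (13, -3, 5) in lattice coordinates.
8b₁ - 8b₂ + 10b₃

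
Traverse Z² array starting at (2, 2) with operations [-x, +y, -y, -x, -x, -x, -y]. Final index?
(-2, 1)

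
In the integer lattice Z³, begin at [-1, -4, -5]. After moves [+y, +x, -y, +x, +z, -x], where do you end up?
(0, -4, -4)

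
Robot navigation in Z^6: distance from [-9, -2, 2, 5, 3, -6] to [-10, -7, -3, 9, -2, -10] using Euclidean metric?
10.3923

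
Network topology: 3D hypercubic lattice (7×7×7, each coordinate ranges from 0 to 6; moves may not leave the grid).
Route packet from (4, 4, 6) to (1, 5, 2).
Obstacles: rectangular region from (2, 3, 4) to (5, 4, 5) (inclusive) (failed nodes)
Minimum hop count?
8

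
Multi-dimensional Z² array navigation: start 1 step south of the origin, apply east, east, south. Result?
(2, -2)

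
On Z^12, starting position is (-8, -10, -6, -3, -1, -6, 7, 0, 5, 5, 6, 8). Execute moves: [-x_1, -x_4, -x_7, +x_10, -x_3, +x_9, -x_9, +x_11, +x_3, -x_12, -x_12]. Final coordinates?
(-9, -10, -6, -4, -1, -6, 6, 0, 5, 6, 7, 6)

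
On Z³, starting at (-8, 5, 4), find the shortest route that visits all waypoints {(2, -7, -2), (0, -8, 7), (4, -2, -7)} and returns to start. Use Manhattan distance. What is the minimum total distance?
78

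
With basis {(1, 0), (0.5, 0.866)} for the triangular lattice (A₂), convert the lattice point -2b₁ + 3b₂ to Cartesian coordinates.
(-0.5, 2.598)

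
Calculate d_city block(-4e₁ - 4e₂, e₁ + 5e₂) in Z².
14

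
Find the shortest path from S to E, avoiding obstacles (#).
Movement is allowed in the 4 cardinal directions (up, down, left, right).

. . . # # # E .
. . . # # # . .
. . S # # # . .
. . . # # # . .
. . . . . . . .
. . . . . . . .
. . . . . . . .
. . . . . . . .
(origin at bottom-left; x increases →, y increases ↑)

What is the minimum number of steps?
10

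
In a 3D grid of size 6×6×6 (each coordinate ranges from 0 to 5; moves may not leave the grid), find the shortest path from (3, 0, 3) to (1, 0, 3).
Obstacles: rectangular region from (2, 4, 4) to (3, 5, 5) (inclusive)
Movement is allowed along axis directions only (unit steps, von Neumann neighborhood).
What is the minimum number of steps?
2
(one shortest path: (3, 0, 3) → (2, 0, 3) → (1, 0, 3))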